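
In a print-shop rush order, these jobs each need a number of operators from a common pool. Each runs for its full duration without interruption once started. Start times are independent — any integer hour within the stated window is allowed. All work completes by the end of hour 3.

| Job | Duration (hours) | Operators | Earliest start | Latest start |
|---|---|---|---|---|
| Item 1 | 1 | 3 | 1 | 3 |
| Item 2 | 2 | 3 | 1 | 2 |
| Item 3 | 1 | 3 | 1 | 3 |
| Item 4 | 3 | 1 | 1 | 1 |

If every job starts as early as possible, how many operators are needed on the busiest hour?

Early-start schedule: Item 1@1, Item 2@1, Item 3@1, Item 4@1.
Load per hour: hour 1: 10, hour 2: 4, hour 3: 1.
Peak is 10.

10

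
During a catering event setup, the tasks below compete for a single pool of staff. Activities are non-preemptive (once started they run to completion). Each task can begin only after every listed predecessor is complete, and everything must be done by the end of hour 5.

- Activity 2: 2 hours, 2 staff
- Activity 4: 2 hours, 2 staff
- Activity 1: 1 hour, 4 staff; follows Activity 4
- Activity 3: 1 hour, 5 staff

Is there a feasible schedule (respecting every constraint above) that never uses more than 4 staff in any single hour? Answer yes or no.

The minimum achievable peak is 5; 4 < 5, so no feasible schedule stays within the cap.

no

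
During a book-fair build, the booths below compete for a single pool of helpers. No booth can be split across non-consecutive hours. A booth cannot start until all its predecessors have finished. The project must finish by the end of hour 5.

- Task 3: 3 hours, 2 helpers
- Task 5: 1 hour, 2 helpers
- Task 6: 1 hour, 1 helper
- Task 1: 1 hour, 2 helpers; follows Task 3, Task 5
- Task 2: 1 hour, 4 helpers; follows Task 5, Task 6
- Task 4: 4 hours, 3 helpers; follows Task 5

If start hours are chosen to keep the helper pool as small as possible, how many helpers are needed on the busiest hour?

Early-start (Task 3@1, Task 5@1, Task 6@1, Task 1@4, Task 2@2, Task 4@2) gives peak 9: h1:5  h2:9  h3:5  h4:5  h5:3.
Shift Task 2→5.
Schedule Task 3@1, Task 5@1, Task 6@1, Task 1@4, Task 2@5, Task 4@2: h1:5  h2:5  h3:5  h4:5  h5:7 — peak 7.

7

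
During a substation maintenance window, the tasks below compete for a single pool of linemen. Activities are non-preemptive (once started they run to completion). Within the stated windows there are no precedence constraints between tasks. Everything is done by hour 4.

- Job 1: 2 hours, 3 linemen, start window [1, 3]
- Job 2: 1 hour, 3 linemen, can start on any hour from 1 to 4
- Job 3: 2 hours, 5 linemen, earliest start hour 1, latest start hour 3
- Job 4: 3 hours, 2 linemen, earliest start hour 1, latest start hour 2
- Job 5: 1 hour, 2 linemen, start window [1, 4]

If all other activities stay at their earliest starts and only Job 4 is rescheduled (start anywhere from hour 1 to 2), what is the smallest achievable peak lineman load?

13

Job 4@1: h1:15  h2:10  h3:2  h4:0 → peak 15
Job 4@2: h1:13  h2:10  h3:2  h4:2 → peak 13
Best is Job 4@2, peak 13.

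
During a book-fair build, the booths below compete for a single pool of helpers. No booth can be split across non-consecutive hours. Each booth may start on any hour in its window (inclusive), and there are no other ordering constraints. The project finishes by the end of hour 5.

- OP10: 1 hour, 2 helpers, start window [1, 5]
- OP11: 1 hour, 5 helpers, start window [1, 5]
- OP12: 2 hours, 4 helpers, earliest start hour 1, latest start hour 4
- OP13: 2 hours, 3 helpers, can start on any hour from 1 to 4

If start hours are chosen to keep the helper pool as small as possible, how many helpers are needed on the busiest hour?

Early-start (OP10@1, OP11@1, OP12@1, OP13@1) gives peak 14: h1:14  h2:7  h3:0  h4:0  h5:0.
Shift OP11→3, OP12→4.
Schedule OP10@1, OP11@3, OP12@4, OP13@1: h1:5  h2:3  h3:5  h4:4  h5:4 — peak 5.
Total helper-hours = 21 over 5 hours ⇒ peak ≥ ⌈21/5⌉ = 5, so 5 is optimal.

5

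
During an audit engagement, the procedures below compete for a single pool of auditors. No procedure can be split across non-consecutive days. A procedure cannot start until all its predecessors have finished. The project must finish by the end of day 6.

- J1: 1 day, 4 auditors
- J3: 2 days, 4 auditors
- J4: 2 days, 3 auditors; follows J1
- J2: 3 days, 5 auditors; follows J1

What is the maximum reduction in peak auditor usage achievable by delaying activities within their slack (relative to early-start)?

5

Early-start peak: d1:8  d2:12  d3:8  d4:5  d5:0  d6:0 ⇒ 12.
Leveled (J1@1, J3@2, J4@2, J2@4): d1:4  d2:7  d3:7  d4:5  d5:5  d6:5 ⇒ 7.
Reduction 12 − 7 = 5.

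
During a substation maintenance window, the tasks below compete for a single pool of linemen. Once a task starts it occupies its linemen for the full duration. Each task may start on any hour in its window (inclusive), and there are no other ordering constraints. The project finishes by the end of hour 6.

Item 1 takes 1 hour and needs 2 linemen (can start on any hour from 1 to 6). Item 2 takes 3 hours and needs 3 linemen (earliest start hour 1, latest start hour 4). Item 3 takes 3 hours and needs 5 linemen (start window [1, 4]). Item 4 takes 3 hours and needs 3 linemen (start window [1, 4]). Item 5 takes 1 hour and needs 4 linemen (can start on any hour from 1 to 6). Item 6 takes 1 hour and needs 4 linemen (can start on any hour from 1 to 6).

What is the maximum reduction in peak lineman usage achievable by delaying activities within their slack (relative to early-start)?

13

Early-start peak: h1:21  h2:11  h3:11  h4:0  h5:0  h6:0 ⇒ 21.
Leveled (Item 1@1, Item 2@1, Item 3@2, Item 4@4, Item 5@5, Item 6@6): h1:5  h2:8  h3:8  h4:8  h5:7  h6:7 ⇒ 8.
Reduction 21 − 8 = 13.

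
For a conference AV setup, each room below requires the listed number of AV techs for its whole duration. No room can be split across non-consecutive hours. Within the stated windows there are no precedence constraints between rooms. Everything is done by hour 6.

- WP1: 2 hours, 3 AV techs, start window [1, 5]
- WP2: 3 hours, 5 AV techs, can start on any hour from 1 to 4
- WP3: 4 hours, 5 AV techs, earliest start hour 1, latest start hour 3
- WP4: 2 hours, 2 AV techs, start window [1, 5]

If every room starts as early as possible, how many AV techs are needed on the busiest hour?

Early-start schedule: WP1@1, WP2@1, WP3@1, WP4@1.
Load per hour: hour 1: 15, hour 2: 15, hour 3: 10, hour 4: 5, hour 5: 0, hour 6: 0.
Peak is 15.

15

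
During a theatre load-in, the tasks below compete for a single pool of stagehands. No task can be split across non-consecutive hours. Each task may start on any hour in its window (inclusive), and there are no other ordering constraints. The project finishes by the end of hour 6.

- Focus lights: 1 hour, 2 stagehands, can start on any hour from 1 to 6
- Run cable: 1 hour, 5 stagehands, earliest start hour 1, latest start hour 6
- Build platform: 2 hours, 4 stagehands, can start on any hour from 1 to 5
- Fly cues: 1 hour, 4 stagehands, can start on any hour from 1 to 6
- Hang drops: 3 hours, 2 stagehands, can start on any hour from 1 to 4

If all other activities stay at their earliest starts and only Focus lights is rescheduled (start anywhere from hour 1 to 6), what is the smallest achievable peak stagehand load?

Focus lights@1: h1:17  h2:6  h3:2  h4:0  h5:0  h6:0 → peak 17
Focus lights@2: h1:15  h2:8  h3:2  h4:0  h5:0  h6:0 → peak 15
Focus lights@3: h1:15  h2:6  h3:4  h4:0  h5:0  h6:0 → peak 15
Focus lights@4: h1:15  h2:6  h3:2  h4:2  h5:0  h6:0 → peak 15
Focus lights@5: h1:15  h2:6  h3:2  h4:0  h5:2  h6:0 → peak 15
Focus lights@6: h1:15  h2:6  h3:2  h4:0  h5:0  h6:2 → peak 15
Best is Focus lights@2, peak 15.

15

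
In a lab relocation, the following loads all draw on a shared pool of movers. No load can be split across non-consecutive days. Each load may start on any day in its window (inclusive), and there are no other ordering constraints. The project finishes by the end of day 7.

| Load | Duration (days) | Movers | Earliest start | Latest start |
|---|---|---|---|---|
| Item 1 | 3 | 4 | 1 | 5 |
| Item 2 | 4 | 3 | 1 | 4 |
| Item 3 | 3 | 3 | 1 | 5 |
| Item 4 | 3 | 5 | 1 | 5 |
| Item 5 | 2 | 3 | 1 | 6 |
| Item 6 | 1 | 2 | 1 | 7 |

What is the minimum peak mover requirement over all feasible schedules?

9

Early-start (Item 1@1, Item 2@1, Item 3@1, Item 4@1, Item 5@1, Item 6@1) gives peak 20: d1:20  d2:18  d3:15  d4:3  d5:0  d6:0  d7:0.
Shift Item 2→4, Item 3→4, Item 5→4, Item 6→6.
Schedule Item 1@1, Item 2@4, Item 3@4, Item 4@1, Item 5@4, Item 6@6: d1:9  d2:9  d3:9  d4:9  d5:9  d6:8  d7:3 — peak 9.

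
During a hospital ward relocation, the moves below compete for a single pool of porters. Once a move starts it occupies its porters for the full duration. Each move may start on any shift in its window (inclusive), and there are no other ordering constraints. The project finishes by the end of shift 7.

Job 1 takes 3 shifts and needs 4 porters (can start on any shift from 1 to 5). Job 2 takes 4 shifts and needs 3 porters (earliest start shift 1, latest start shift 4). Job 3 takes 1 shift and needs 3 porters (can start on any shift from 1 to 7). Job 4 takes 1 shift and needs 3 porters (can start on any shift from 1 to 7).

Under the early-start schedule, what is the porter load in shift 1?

13

At early start, shift 1 has: Job 1, Job 2, Job 3, Job 4.
Demand: 4 + 3 + 3 + 3 = 13.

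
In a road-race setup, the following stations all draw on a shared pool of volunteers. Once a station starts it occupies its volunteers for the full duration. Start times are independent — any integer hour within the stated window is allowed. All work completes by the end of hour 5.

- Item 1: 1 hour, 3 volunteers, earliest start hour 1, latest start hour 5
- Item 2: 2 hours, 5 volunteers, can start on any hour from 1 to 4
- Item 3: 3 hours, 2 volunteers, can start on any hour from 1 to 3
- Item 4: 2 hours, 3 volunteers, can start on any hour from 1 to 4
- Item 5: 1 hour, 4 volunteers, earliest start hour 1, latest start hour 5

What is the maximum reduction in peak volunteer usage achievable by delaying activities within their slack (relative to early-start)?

10

Early-start peak: h1:17  h2:10  h3:2  h4:0  h5:0 ⇒ 17.
Leveled (Item 1@1, Item 2@2, Item 3@1, Item 4@4, Item 5@4): h1:5  h2:7  h3:7  h4:7  h5:3 ⇒ 7.
Reduction 17 − 7 = 10.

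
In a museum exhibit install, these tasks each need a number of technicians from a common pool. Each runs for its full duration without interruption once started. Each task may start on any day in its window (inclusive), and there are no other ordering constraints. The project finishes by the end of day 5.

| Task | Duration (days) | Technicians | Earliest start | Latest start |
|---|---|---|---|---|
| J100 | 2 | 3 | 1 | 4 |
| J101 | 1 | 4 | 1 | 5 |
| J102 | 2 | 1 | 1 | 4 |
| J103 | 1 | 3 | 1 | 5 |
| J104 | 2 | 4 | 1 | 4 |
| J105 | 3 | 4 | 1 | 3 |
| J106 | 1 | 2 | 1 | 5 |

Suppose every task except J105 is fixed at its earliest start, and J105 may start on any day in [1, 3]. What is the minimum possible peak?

17

J105@1: d1:21  d2:12  d3:4  d4:0  d5:0 → peak 21
J105@2: d1:17  d2:12  d3:4  d4:4  d5:0 → peak 17
J105@3: d1:17  d2:8  d3:4  d4:4  d5:4 → peak 17
Best is J105@2, peak 17.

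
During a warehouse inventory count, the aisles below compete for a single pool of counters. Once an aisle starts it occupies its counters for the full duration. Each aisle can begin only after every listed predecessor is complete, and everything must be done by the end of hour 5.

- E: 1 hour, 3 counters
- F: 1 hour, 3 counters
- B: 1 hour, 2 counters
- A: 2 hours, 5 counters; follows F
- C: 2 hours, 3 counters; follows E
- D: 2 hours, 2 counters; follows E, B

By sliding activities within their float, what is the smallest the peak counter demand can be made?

Early-start (E@1, F@1, B@1, A@2, C@2, D@2) gives peak 10: h1:8  h2:10  h3:10  h4:0  h5:0.
Shift B→2, C→4, D→3.
Schedule E@1, F@1, B@2, A@2, C@4, D@3: h1:6  h2:7  h3:7  h4:5  h5:3 — peak 7.

7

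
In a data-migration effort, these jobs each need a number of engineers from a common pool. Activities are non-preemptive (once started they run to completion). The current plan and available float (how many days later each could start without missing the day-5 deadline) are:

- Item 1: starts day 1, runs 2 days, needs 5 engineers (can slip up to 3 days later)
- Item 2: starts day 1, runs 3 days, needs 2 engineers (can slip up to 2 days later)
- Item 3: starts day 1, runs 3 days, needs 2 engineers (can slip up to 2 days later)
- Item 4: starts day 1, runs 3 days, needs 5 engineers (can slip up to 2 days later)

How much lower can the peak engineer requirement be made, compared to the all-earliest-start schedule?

Early-start peak: d1:14  d2:14  d3:9  d4:0  d5:0 ⇒ 14.
Leveled (Item 1@1, Item 2@1, Item 3@1, Item 4@3): d1:9  d2:9  d3:9  d4:5  d5:5 ⇒ 9.
Reduction 14 − 9 = 5.

5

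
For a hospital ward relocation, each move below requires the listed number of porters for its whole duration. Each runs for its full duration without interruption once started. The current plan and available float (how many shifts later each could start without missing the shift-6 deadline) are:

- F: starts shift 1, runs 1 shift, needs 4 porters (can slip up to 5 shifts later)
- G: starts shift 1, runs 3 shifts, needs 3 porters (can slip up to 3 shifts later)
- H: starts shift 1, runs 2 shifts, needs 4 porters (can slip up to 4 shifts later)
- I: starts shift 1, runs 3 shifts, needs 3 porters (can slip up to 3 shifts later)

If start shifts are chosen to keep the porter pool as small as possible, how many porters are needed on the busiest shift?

Early-start (F@1, G@1, H@1, I@1) gives peak 14: s1:14  s2:10  s3:6  s4:0  s5:0  s6:0.
Shift G→2, H→5, I→2.
Schedule F@1, G@2, H@5, I@2: s1:4  s2:6  s3:6  s4:6  s5:4  s6:4 — peak 6.

6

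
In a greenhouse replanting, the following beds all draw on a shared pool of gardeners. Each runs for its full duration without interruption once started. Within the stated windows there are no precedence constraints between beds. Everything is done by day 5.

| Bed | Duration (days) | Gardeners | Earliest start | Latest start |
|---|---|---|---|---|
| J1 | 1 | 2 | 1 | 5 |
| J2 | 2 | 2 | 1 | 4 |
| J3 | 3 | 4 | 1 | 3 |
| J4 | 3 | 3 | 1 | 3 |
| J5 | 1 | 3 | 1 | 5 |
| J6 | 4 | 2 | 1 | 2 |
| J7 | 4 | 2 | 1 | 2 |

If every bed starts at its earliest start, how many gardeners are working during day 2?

At early start, day 2 has: J2, J3, J4, J6, J7.
Demand: 2 + 4 + 3 + 2 + 2 = 13.

13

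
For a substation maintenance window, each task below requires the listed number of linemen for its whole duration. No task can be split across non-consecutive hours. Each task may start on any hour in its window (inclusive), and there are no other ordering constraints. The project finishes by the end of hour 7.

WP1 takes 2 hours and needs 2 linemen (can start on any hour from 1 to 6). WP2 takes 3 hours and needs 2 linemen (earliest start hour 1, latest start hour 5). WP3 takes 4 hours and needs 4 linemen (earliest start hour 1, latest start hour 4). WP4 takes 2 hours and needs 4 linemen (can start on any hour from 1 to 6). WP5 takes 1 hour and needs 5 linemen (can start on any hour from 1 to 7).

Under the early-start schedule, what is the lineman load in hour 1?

17

At early start, hour 1 has: WP1, WP2, WP3, WP4, WP5.
Demand: 2 + 2 + 4 + 4 + 5 = 17.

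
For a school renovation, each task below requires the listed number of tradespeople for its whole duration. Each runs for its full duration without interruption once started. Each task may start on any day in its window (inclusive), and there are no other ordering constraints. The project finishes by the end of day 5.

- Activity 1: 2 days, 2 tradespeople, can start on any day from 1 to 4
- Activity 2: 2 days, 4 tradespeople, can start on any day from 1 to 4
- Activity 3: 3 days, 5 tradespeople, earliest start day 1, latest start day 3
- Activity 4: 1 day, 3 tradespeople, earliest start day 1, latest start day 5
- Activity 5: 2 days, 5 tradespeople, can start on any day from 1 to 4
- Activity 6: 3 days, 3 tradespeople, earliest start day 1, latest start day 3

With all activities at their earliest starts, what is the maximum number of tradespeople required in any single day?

22

Early-start schedule: Activity 1@1, Activity 2@1, Activity 3@1, Activity 4@1, Activity 5@1, Activity 6@1.
Load per day: day 1: 22, day 2: 19, day 3: 8, day 4: 0, day 5: 0.
Peak is 22.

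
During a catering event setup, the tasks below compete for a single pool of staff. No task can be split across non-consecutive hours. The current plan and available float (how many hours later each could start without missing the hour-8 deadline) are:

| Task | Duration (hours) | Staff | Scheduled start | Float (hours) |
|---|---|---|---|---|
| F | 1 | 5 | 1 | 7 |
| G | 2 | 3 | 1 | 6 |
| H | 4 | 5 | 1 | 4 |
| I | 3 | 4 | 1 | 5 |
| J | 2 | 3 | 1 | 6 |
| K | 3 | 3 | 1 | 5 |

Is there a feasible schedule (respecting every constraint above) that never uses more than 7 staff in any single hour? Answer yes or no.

Total staffer-hours = 58; over 8 hours the average is 58/8 > 7, so some hour must exceed 7.

no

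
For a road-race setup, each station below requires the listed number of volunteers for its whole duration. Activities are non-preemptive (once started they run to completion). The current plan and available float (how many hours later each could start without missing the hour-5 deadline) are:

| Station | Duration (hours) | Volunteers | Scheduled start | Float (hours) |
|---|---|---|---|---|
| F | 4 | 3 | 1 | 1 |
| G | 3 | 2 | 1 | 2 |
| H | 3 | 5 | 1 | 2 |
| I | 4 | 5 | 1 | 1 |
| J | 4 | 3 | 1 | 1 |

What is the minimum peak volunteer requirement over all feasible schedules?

Schedule F@1, G@1, H@1, I@1, J@1: h1:18  h2:18  h3:18  h4:11  h5:0 — peak 18.

18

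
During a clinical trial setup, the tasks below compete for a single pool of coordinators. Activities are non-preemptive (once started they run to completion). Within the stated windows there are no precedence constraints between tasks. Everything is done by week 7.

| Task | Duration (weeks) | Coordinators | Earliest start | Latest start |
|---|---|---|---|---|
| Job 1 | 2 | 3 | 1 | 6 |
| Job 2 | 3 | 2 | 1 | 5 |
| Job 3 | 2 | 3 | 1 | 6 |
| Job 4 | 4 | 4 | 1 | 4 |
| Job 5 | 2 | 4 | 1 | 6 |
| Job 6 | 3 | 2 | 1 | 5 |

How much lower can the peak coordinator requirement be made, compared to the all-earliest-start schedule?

10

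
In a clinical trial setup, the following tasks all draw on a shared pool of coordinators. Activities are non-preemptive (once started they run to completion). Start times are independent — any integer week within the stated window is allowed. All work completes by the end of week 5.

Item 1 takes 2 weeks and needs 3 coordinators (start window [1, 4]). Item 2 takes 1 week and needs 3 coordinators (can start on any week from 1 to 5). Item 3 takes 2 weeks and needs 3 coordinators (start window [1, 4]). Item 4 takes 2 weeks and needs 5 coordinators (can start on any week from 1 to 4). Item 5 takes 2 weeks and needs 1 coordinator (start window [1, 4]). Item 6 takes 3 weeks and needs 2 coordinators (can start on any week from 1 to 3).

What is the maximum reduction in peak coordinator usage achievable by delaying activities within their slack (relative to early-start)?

10

Early-start peak: w1:17  w2:14  w3:2  w4:0  w5:0 ⇒ 17.
Leveled (Item 1@1, Item 2@1, Item 3@2, Item 4@4, Item 5@1, Item 6@3): w1:7  w2:7  w3:5  w4:7  w5:7 ⇒ 7.
Reduction 17 − 7 = 10.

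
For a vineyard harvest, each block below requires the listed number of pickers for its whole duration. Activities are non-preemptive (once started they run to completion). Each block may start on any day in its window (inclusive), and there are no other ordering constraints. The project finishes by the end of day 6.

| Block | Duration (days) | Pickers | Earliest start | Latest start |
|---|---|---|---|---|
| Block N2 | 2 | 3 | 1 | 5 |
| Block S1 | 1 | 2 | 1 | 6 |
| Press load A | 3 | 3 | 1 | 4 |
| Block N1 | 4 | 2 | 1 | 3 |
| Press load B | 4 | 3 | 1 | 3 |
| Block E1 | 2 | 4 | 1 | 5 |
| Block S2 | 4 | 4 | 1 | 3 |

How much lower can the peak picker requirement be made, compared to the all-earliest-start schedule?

9

Early-start peak: d1:21  d2:19  d3:12  d4:9  d5:0  d6:0 ⇒ 21.
Leveled (Block N2@1, Block S1@1, Press load A@1, Block N1@1, Press load B@2, Block E1@5, Block S2@3): d1:10  d2:11  d3:12  d4:9  d5:11  d6:8 ⇒ 12.
Reduction 21 − 12 = 9.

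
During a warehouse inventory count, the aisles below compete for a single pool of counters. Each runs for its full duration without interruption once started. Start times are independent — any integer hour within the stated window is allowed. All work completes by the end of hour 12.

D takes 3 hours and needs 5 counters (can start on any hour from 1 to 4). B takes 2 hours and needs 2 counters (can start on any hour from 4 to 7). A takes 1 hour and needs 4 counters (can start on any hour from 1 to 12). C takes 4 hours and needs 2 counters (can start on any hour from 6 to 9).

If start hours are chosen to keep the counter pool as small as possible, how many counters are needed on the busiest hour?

5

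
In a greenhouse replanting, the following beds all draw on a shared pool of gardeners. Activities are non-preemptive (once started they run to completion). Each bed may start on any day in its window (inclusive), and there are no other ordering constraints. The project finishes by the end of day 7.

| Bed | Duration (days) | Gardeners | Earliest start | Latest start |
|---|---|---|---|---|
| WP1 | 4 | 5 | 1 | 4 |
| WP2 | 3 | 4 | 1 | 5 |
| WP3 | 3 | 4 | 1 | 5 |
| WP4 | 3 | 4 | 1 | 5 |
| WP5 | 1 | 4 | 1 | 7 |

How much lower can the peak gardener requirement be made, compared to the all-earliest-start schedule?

Early-start peak: d1:21  d2:17  d3:17  d4:5  d5:0  d6:0  d7:0 ⇒ 21.
Leveled (WP1@1, WP2@1, WP3@4, WP4@5, WP5@7): d1:9  d2:9  d3:9  d4:9  d5:8  d6:8  d7:8 ⇒ 9.
Reduction 21 − 9 = 12.

12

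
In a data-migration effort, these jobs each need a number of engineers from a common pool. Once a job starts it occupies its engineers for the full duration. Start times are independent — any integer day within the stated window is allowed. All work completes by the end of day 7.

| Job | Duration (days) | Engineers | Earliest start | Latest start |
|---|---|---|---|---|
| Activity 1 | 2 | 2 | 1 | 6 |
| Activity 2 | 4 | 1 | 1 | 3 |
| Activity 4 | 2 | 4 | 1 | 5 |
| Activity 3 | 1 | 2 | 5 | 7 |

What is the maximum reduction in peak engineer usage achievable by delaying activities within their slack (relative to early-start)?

3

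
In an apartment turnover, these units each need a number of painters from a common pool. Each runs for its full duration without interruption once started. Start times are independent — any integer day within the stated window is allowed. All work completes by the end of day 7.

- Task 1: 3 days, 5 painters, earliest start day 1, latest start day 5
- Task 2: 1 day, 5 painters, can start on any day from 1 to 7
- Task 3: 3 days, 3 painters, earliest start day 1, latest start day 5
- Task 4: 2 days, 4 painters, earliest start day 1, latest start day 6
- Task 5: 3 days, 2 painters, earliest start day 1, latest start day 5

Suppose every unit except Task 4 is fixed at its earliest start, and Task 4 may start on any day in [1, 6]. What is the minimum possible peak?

15

Task 4@1: d1:19  d2:14  d3:10  d4:0  d5:0  d6:0  d7:0 → peak 19
Task 4@2: d1:15  d2:14  d3:14  d4:0  d5:0  d6:0  d7:0 → peak 15
Task 4@3: d1:15  d2:10  d3:14  d4:4  d5:0  d6:0  d7:0 → peak 15
Task 4@4: d1:15  d2:10  d3:10  d4:4  d5:4  d6:0  d7:0 → peak 15
Task 4@5: d1:15  d2:10  d3:10  d4:0  d5:4  d6:4  d7:0 → peak 15
Task 4@6: d1:15  d2:10  d3:10  d4:0  d5:0  d6:4  d7:4 → peak 15
Best is Task 4@2, peak 15.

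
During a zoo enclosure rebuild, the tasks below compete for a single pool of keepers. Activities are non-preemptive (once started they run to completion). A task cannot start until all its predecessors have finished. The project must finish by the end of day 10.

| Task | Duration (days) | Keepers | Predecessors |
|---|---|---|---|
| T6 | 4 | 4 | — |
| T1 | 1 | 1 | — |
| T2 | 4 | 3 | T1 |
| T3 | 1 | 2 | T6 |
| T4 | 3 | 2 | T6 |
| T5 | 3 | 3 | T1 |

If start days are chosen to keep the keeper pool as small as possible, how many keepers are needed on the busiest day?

6

Early-start (T6@1, T1@1, T2@2, T3@5, T4@5, T5@2) gives peak 10: d1:5  d2:10  d3:10  d4:10  d5:7  d6:2  d7:2  d8:0  d9:0  d10:0.
Shift T2→5, T3→9, T5→8.
Schedule T6@1, T1@1, T2@5, T3@9, T4@5, T5@8: d1:5  d2:4  d3:4  d4:4  d5:5  d6:5  d7:5  d8:6  d9:5  d10:3 — peak 6.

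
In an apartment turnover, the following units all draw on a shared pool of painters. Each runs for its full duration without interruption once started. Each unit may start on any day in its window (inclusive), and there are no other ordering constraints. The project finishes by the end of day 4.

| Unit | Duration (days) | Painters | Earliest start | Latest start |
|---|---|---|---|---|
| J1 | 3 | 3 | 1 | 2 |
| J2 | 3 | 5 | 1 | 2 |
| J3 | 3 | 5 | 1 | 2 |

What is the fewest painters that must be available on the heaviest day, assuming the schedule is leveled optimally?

13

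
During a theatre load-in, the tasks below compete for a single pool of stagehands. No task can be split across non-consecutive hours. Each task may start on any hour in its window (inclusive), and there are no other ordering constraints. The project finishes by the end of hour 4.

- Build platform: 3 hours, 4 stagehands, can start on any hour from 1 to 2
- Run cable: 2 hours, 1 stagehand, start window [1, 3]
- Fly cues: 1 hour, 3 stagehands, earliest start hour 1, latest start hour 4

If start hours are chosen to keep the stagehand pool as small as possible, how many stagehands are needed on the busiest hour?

5

Early-start (Build platform@1, Run cable@1, Fly cues@1) gives peak 8: h1:8  h2:5  h3:4  h4:0.
Shift Fly cues→4.
Schedule Build platform@1, Run cable@1, Fly cues@4: h1:5  h2:5  h3:4  h4:3 — peak 5.
Total stagehand-hours = 17 over 4 hours ⇒ peak ≥ ⌈17/4⌉ = 5, so 5 is optimal.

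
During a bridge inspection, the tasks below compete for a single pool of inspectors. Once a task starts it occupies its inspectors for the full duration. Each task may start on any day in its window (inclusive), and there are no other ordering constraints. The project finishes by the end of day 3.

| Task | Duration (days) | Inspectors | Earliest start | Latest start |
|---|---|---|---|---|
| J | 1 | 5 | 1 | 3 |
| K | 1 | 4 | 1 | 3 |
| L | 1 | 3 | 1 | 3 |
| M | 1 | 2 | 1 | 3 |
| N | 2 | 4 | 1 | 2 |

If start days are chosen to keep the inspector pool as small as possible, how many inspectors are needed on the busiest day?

8

Early-start (J@1, K@1, L@1, M@1, N@1) gives peak 18: d1:18  d2:4  d3:0.
Shift K→2, M→3, N→2.
Schedule J@1, K@2, L@1, M@3, N@2: d1:8  d2:8  d3:6 — peak 8.
Total inspector-days = 22 over 3 days ⇒ peak ≥ ⌈22/3⌉ = 8, so 8 is optimal.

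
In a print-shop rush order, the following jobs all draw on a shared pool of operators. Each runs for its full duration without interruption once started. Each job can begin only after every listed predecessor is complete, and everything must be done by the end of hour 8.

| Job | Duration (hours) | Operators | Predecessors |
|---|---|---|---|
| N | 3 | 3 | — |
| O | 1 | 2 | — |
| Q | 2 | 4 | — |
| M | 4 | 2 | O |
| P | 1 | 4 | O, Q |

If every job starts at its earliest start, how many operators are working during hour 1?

At early start, hour 1 has: N, O, Q.
Demand: 3 + 2 + 4 = 9.

9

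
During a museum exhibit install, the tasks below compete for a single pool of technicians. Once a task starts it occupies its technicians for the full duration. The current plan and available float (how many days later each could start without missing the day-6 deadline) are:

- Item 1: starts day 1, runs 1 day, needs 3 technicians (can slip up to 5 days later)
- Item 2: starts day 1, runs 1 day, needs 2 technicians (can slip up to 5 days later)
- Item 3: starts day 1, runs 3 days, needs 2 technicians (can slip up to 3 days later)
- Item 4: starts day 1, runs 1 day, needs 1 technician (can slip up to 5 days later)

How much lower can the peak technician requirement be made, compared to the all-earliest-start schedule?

Early-start peak: d1:8  d2:2  d3:2  d4:0  d5:0  d6:0 ⇒ 8.
Leveled (Item 1@1, Item 2@2, Item 3@3, Item 4@2): d1:3  d2:3  d3:2  d4:2  d5:2  d6:0 ⇒ 3.
Reduction 8 − 3 = 5.

5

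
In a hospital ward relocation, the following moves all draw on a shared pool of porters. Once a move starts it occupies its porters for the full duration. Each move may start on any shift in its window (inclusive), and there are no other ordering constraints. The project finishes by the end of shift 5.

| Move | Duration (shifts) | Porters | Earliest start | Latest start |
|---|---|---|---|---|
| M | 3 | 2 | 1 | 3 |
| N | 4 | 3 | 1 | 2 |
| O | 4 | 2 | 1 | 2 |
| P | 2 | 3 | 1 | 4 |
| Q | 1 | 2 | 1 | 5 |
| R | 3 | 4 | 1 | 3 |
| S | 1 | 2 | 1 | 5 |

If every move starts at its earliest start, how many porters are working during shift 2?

14

At early start, shift 2 has: M, N, O, P, R.
Demand: 2 + 3 + 2 + 3 + 4 = 14.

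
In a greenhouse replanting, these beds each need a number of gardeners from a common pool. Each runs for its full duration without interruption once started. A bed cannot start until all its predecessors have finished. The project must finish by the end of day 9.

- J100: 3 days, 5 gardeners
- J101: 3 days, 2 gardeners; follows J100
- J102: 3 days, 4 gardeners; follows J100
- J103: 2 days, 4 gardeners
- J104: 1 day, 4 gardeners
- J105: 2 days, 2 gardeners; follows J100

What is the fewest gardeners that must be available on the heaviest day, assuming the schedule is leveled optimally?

Early-start (J100@1, J101@4, J102@4, J103@1, J104@1, J105@4) gives peak 13: d1:13  d2:9  d3:5  d4:8  d5:8  d6:6  d7:0  d8:0  d9:0.
Shift J103→7, J104→9, J105→7.
Schedule J100@1, J101@4, J102@4, J103@7, J104@9, J105@7: d1:5  d2:5  d3:5  d4:6  d5:6  d6:6  d7:6  d8:6  d9:4 — peak 6.
Total gardener-days = 49 over 9 days ⇒ peak ≥ ⌈49/9⌉ = 6, so 6 is optimal.

6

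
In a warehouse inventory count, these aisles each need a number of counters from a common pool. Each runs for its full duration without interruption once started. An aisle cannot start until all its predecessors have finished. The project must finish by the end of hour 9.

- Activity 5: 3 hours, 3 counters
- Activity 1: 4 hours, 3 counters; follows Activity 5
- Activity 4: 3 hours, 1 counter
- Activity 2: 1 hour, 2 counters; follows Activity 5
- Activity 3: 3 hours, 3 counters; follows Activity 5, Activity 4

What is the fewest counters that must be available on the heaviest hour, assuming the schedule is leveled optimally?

Early-start (Activity 5@1, Activity 1@4, Activity 4@1, Activity 2@4, Activity 3@4) gives peak 8: h1:4  h2:4  h3:4  h4:8  h5:6  h6:6  h7:3  h8:0  h9:0.
Shift Activity 3→5.
Schedule Activity 5@1, Activity 1@4, Activity 4@1, Activity 2@4, Activity 3@5: h1:4  h2:4  h3:4  h4:5  h5:6  h6:6  h7:6  h8:0  h9:0 — peak 6.

6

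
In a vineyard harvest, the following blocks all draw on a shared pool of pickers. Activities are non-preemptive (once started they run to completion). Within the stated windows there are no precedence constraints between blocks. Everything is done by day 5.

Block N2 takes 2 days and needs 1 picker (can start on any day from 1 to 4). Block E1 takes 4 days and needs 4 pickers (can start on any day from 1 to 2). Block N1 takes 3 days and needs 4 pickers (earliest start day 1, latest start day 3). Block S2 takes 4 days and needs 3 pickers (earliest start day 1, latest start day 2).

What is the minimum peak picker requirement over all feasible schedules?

11

Early-start (Block N2@1, Block E1@1, Block N1@1, Block S2@1) gives peak 12: d1:12  d2:12  d3:11  d4:7  d5:0.
Shift Block N1→3.
Schedule Block N2@1, Block E1@1, Block N1@3, Block S2@1: d1:8  d2:8  d3:11  d4:11  d5:4 — peak 11.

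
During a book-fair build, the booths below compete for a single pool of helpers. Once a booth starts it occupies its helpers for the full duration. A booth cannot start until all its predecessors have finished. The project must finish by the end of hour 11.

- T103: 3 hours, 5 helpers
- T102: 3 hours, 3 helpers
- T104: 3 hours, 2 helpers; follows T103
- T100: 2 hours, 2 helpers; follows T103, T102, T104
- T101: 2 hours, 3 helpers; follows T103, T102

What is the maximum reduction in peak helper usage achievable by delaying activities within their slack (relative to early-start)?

3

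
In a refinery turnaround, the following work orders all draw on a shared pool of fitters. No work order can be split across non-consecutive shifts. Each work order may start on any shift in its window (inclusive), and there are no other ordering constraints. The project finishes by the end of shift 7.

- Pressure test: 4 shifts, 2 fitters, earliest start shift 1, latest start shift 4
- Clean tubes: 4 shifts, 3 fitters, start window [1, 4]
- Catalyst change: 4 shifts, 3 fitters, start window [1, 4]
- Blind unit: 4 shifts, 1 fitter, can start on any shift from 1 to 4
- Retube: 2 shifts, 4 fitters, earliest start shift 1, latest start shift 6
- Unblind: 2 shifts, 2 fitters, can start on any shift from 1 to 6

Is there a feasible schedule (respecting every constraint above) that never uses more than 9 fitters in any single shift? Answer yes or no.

yes

Schedule Pressure test@1, Clean tubes@1, Catalyst change@1, Blind unit@1, Retube@5, Unblind@5: s1:9  s2:9  s3:9  s4:9  s5:6  s6:6  s7:0 — peak 9 ≤ 9.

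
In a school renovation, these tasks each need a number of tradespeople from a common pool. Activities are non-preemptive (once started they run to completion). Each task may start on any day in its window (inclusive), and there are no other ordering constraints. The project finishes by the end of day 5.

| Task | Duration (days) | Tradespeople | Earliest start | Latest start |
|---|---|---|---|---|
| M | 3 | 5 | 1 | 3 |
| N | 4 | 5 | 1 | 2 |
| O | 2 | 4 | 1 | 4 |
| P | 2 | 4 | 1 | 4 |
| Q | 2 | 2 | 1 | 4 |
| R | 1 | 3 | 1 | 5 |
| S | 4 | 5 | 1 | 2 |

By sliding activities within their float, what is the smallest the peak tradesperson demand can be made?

18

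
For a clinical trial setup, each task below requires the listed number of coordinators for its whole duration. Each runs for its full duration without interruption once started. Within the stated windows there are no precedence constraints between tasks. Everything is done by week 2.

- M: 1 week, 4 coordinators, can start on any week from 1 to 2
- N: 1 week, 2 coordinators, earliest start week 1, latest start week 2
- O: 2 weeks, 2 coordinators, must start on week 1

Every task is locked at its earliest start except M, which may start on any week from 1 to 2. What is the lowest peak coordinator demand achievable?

M@1: w1:8  w2:2 → peak 8
M@2: w1:4  w2:6 → peak 6
Best is M@2, peak 6.

6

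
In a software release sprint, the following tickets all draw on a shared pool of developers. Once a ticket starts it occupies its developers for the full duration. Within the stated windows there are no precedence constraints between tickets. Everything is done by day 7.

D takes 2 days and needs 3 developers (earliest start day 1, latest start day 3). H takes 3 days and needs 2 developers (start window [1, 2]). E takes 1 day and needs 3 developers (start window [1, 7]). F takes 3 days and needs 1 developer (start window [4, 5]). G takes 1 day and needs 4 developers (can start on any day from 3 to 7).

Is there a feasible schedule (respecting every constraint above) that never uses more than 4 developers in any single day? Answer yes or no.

The minimum achievable peak is 5; 4 < 5, so no feasible schedule stays within the cap.

no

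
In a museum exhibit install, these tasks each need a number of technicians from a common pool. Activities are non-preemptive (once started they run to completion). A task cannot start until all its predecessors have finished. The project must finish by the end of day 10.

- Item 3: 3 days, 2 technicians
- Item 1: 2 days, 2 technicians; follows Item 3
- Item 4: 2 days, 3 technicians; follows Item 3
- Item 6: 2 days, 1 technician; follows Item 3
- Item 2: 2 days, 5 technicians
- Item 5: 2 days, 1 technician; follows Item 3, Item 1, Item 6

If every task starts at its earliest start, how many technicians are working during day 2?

At early start, day 2 has: Item 3, Item 2.
Demand: 2 + 5 = 7.

7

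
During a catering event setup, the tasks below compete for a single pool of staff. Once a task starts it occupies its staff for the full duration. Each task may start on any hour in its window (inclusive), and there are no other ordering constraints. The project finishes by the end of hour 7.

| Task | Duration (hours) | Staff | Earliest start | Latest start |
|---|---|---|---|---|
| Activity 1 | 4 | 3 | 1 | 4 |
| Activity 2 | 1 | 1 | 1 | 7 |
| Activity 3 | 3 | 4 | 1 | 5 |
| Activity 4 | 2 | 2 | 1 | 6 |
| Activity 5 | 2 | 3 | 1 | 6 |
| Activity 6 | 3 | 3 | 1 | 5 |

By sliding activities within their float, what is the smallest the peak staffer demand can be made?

Early-start (Activity 1@1, Activity 2@1, Activity 3@1, Activity 4@1, Activity 5@1, Activity 6@1) gives peak 16: h1:16  h2:15  h3:10  h4:3  h5:0  h6:0  h7:0.
Shift Activity 3→3, Activity 5→6, Activity 6→5.
Schedule Activity 1@1, Activity 2@1, Activity 3@3, Activity 4@1, Activity 5@6, Activity 6@5: h1:6  h2:5  h3:7  h4:7  h5:7  h6:6  h7:6 — peak 7.
Total staffer-hours = 44 over 7 hours ⇒ peak ≥ ⌈44/7⌉ = 7, so 7 is optimal.

7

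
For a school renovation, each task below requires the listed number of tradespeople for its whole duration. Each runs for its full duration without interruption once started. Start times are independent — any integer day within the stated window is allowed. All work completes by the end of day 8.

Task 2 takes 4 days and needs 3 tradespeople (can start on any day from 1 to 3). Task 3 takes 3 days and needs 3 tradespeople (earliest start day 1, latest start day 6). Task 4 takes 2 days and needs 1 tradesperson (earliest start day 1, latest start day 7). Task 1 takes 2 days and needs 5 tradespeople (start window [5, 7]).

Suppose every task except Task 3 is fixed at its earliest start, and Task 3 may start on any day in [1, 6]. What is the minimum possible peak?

7

Task 3@1: d1:7  d2:7  d3:6  d4:3  d5:5  d6:5  d7:0  d8:0 → peak 7
Task 3@2: d1:4  d2:7  d3:6  d4:6  d5:5  d6:5  d7:0  d8:0 → peak 7
Task 3@3: d1:4  d2:4  d3:6  d4:6  d5:8  d6:5  d7:0  d8:0 → peak 8
Task 3@4: d1:4  d2:4  d3:3  d4:6  d5:8  d6:8  d7:0  d8:0 → peak 8
Task 3@5: d1:4  d2:4  d3:3  d4:3  d5:8  d6:8  d7:3  d8:0 → peak 8
Task 3@6: d1:4  d2:4  d3:3  d4:3  d5:5  d6:8  d7:3  d8:3 → peak 8
Best is Task 3@1, peak 7.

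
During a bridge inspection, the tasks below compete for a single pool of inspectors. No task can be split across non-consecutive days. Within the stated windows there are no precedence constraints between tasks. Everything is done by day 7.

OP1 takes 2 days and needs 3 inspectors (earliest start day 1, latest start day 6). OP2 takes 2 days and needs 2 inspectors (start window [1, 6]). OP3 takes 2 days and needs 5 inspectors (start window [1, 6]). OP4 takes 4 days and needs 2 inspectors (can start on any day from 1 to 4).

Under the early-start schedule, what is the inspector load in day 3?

At early start, day 3 has: OP4.
Demand: 2 = 2.

2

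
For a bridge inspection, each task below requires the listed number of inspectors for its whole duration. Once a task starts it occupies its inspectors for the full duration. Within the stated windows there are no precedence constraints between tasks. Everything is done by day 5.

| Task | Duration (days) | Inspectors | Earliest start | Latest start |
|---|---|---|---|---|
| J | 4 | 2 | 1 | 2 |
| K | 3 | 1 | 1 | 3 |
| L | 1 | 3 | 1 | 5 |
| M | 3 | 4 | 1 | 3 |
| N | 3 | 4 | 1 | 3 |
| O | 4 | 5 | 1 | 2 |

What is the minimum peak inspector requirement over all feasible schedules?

Early-start (J@1, K@1, L@1, M@1, N@1, O@1) gives peak 19: d1:19  d2:16  d3:16  d4:7  d5:0.
Shift O→2.
Schedule J@1, K@1, L@1, M@1, N@1, O@2: d1:14  d2:16  d3:16  d4:7  d5:5 — peak 16.

16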